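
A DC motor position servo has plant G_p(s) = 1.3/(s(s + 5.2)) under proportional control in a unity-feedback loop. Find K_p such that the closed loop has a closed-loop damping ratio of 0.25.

K_p = 83.2

Closed-loop characteristic equation: s² + 5.2s + K_p·1.3 = 0.
So ω_n = √(1.3K_p) and 2ζω_n = 5.2, giving ζ = 5.2/(2√(1.3K_p)).
Setting ζ = 0.25: √(1.3K_p) = 5.2/(2·0.25) = 10.4, so K_p = 108.2/1.3 = 83.2.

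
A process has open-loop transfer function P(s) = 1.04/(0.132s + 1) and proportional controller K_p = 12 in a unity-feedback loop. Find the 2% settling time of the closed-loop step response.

Closed loop: T(s) = K_p·P/(1+K_p·P) = 12.48/(0.132s + 1 + 12.48), with pole at s = −(1 + 12.48)/0.132 = −102.1.
τ = 1/102.1 = 0.009792 s, so 2% settling time ≈ 4τ = 0.0392 s.

T_s ≈ 0.0392 s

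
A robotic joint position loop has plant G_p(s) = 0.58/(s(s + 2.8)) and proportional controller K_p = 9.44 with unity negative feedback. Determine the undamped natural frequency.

ω_n = 2.34 rad/s

1 + K_p·G_p(s) = 0 gives s² + 2.8s + 5.475 = 0.
Matching s² + 2ζω_n s + ω_n²: ω_n = √5.475 = 2.34 rad/s and 2ζω_n = 2.8, so ζ = 2.8/(2·2.34) = 0.598.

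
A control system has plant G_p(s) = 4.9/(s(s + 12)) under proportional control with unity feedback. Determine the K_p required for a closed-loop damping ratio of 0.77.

Closed-loop characteristic equation: s² + 12s + K_p·4.9 = 0.
So ω_n = √(4.9K_p) and 2ζω_n = 12, giving ζ = 12/(2√(4.9K_p)).
Setting ζ = 0.77: √(4.9K_p) = 12/(2·0.77) = 7.792, so K_p = 60.72/4.9 = 12.4.

K_p = 12.4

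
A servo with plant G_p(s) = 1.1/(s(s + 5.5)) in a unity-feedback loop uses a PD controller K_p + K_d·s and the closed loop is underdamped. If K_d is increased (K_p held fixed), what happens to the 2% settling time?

decrease

Characteristic equation s² + (5.5 + 1.1K_d)s + 1.1K_p = 0: raising K_d increases ζω_n = (5.5+1.1K_d)/2 while the loop stays underdamped, so T_s ≈ 4/(ζω_n) decreases.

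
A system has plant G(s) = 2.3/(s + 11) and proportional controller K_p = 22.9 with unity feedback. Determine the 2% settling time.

Closed-loop transfer function: T(s) = K_p·G(s)/(1 + K_p·G(s)) = 52.67/(s + 11 + 52.67) = 52.67/(s + 63.67).
Time constant τ = 1/63.67 = 0.01571 s, so the 2% settling time is about 4τ = 0.0628 s.

T_s ≈ 0.0628 s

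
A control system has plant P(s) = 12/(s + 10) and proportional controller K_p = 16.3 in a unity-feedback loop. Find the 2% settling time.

T_s ≈ 0.0195 s

Closed-loop transfer function: T(s) = K_p·P(s)/(1 + K_p·P(s)) = 195.6/(s + 10 + 195.6) = 195.6/(s + 205.6).
Time constant τ = 1/205.6 = 0.004864 s, so the 2% settling time is about 4τ = 0.0195 s.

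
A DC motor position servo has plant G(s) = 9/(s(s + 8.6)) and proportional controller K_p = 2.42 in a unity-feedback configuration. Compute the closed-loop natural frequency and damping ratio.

The closed-loop denominator is s(s+8.6) + 2.42·9 = s² + 8.6s + 21.78.
Matching s² + 2ζω_n s + ω_n²: ω_n = √21.78 = 4.667 rad/s and 2ζω_n = 8.6, so ζ = 8.6/(2·4.667) = 0.921.

ω_n = 4.67 rad/s, ζ = 0.921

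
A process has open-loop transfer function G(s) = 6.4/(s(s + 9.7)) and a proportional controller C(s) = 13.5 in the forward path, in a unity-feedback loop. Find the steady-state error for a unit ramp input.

0.112

The loop has one pole at the origin (type 1). Velocity error constant K_v = lim_{s→0} s·C(s)G(s) = 13.5·6.4/9.7 = 8.907.
Steady-state error to a unit ramp: e_ss = 1/K_v = 0.112.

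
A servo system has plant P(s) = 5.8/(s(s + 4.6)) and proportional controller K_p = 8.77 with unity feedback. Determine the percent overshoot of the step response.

From 1 + K_pP(s) = 0: s² + 4.6s + 50.87 = 0 ⇒ ω_n = 7.132, ζ = 0.3225.
%OS = 100·exp(−πζ/√(1−ζ²)) = 100·exp(−π·0.3225/√0.896) = 34.3%.

34.3%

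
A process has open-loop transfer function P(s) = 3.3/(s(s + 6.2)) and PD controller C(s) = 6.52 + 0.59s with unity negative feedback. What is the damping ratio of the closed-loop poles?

Forward path: (6.52 + 0.59s)·3.3/(s(s+6.2)). The closed-loop characteristic equation is s² + (6.2 + 3.3·0.59)s + 3.3·6.52 = 0.
That is s² + 8.147s + 21.52 = 0, so ω_n = 4.639 rad/s and ζ = 8.147/(2·4.639) = 0.8782.

ζ = 0.878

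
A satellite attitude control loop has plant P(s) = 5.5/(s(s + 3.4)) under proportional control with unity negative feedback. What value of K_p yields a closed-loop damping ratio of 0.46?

K_p = 2.48

Closed-loop characteristic equation: s² + 3.4s + K_p·5.5 = 0.
So ω_n = √(5.5K_p) and 2ζω_n = 3.4, giving ζ = 3.4/(2√(5.5K_p)).
Setting ζ = 0.46: √(5.5K_p) = 3.4/(2·0.46) = 3.696, so K_p = 13.66/5.5 = 2.48.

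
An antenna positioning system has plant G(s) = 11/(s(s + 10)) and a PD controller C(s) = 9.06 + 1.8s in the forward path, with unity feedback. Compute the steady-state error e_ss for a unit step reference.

0

The open loop C(s)G(s) has a pole at the origin (type 1), so the static position error constant is infinite and e_ss = 1/(1+∞) = 0.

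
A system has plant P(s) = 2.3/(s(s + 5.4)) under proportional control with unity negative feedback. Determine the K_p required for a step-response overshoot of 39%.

K_p = 38.5

From %OS = 100·exp(−πζ/√(1−ζ²)) = 39%, ζ = −ln(0.39)/√(π²+ln²(0.39)) = 0.2871.
Characteristic equation s² + 5.4s + 2.3K_p = 0 gives ζ = 5.4/(2√(2.3K_p)).
Setting ζ = 0.2871: √(2.3K_p) = 5.4/(2·0.2871) = 9.404, so K_p = 88.44/2.3 = 38.5.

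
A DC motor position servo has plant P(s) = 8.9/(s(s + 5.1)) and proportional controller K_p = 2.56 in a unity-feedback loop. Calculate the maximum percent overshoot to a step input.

The closed-loop denominator s² + 5.1s + 22.78 gives ω_n = √22.78 = 4.773 and ζ = 5.1/(2ω_n) = 0.5342.
%OS = 100·exp(−πζ/√(1−ζ²)) = 100·exp(−π·0.5342/√0.7146) = 13.7%.

13.7%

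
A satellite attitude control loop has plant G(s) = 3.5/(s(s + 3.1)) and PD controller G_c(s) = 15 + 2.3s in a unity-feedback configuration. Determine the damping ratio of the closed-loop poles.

ζ = 0.769

Forward path: (15 + 2.3s)·3.5/(s(s+3.1)). The closed-loop characteristic equation is s² + (3.1 + 3.5·2.3)s + 3.5·15 = 0.
That is s² + 11.15s + 52.5 = 0, so ω_n = 7.246 rad/s and ζ = 11.15/(2·7.246) = 0.7694.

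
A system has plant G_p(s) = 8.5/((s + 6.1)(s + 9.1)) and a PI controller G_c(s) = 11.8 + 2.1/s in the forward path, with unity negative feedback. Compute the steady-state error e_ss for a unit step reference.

0

The open loop G_c(s)G_p(s) has a pole at the origin (type 1), so the static position error constant is infinite and e_ss = 1/(1+∞) = 0.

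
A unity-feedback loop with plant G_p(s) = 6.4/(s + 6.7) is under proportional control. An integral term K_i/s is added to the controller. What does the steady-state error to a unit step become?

Adding integral action puts a pole at s = 0 in the forward path, raising the system type to 1; a type-1 loop has zero steady-state error to a step.

0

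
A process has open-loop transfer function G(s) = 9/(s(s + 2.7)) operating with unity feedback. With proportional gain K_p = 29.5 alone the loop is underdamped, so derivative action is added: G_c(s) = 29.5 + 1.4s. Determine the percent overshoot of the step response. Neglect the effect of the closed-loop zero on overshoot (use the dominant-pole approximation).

Forward path: (29.5 + 1.4s)·9/(s(s+2.7)). The closed-loop characteristic equation is s² + (2.7 + 9·1.4)s + 9·29.5 = 0.
That is s² + 15.3s + 265.5 = 0, so ω_n = 16.29 rad/s and ζ = 15.3/(2·16.29) = 0.4695.
%OS = 100·exp(−πζ/√(1−ζ²)) = 18.8%.

18.8%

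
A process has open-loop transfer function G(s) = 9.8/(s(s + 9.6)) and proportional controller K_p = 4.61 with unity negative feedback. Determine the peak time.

T_p = 0.668 s

The closed-loop denominator s² + 9.6s + 45.18 gives ω_n = √45.18 = 6.721 and ζ = 9.6/(2ω_n) = 0.7141.
Damped frequency ω_d = ω_n√(1−ζ²) = 4.705 rad/s, so peak time T_p = π/ω_d = 0.668 s.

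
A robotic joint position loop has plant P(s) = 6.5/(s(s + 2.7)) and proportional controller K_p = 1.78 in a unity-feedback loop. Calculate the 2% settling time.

From 1 + K_pP(s) = 0: s² + 2.7s + 11.57 = 0 ⇒ ω_n = 3.401, ζ = 0.3969.
2% settling time T_s ≈ 4/(ζω_n) = 4/1.35 = 2.96 s.

T_s ≈ 2.96 s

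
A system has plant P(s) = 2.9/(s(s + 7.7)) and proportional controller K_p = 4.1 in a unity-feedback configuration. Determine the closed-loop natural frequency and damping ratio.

ω_n = 3.45 rad/s, ζ = 1.12

1 + K_p·P(s) = 0 gives s² + 7.7s + 11.89 = 0.
Matching s² + 2ζω_n s + ω_n²: ω_n = √11.89 = 3.448 rad/s and 2ζω_n = 7.7, so ζ = 7.7/(2·3.448) = 1.12.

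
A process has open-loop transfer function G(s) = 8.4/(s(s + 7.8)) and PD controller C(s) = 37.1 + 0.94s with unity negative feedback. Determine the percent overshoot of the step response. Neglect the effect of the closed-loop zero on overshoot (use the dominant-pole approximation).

Forward path: (37.1 + 0.94s)·8.4/(s(s+7.8)). The closed-loop characteristic equation is s² + (7.8 + 8.4·0.94)s + 8.4·37.1 = 0.
That is s² + 15.7s + 311.6 = 0, so ω_n = 17.65 rad/s and ζ = 15.7/(2·17.65) = 0.4446.
%OS = 100·exp(−πζ/√(1−ζ²)) = 21%.

21%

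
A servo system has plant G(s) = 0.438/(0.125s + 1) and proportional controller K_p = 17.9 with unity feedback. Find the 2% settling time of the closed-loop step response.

T_s ≈ 0.0566 s

Closed loop: T(s) = K_p·G/(1+K_p·G) = 7.84/(0.125s + 1 + 7.84), with pole at s = −(1 + 7.84)/0.125 = −70.72.
τ = 1/70.72 = 0.01414 s, so 2% settling time ≈ 4τ = 0.0566 s.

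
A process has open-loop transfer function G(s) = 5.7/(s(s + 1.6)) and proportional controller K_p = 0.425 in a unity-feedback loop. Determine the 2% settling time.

T_s ≈ 5 s

From 1 + K_pG(s) = 0: s² + 1.6s + 2.422 = 0 ⇒ ω_n = 1.556, ζ = 0.514.
2% settling time T_s ≈ 4/(ζω_n) = 4/0.8 = 5 s.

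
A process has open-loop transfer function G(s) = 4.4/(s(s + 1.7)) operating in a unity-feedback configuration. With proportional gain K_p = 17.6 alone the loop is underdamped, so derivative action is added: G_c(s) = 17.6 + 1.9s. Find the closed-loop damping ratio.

Forward path: (17.6 + 1.9s)·4.4/(s(s+1.7)). The closed-loop characteristic equation is s² + (1.7 + 4.4·1.9)s + 4.4·17.6 = 0.
That is s² + 10.06s + 77.44 = 0, so ω_n = 8.8 rad/s and ζ = 10.06/(2·8.8) = 0.5716.

ζ = 0.572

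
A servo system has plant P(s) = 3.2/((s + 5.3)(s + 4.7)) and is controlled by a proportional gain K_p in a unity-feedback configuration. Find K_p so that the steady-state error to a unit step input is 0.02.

For a type-0 loop with proportional control, e_ss = 1/(1 + K_p·P(0)).
P(0) = 0.1285. Require 1/(1 + K_p·0.1285) = 0.02, so 1 + 0.1285·K_p = 50.
K_p = (50 − 1)/0.1285 = 381.

K_p = 381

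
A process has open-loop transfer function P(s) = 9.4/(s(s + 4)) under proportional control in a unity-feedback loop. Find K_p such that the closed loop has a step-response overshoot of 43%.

K_p = 6.32

From %OS = 100·exp(−πζ/√(1−ζ²)) = 43%, ζ = −ln(0.43)/√(π²+ln²(0.43)) = 0.2594.
Characteristic equation s² + 4s + 9.4K_p = 0 gives ζ = 4/(2√(9.4K_p)).
Setting ζ = 0.2594: √(9.4K_p) = 4/(2·0.2594) = 7.709, so K_p = 59.42/9.4 = 6.32.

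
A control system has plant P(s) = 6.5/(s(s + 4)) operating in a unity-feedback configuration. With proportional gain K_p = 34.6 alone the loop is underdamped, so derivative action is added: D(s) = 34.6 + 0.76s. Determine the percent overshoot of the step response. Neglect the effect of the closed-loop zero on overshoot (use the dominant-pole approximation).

37.5%

Forward path: (34.6 + 0.76s)·6.5/(s(s+4)). The closed-loop characteristic equation is s² + (4 + 6.5·0.76)s + 6.5·34.6 = 0.
That is s² + 8.94s + 224.9 = 0, so ω_n = 15 rad/s and ζ = 8.94/(2·15) = 0.2981.
%OS = 100·exp(−πζ/√(1−ζ²)) = 37.5%.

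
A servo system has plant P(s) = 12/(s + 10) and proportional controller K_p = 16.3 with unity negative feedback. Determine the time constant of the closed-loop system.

τ = 0.00486 s

Closed-loop transfer function: T(s) = K_p·P(s)/(1 + K_p·P(s)) = 195.6/(s + 10 + 195.6) = 195.6/(s + 205.6).
Time constant τ = 1/205.6 = 0.00486 s.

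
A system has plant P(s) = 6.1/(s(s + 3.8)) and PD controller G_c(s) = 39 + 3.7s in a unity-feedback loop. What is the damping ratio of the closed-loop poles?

Forward path: (39 + 3.7s)·6.1/(s(s+3.8)). The closed-loop characteristic equation is s² + (3.8 + 6.1·3.7)s + 6.1·39 = 0.
That is s² + 26.37s + 237.9 = 0, so ω_n = 15.42 rad/s and ζ = 26.37/(2·15.42) = 0.8548.

ζ = 0.855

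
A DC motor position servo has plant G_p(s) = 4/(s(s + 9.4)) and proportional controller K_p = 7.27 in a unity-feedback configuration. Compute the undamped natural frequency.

ω_n = 5.39 rad/s

With unity feedback the closed-loop characteristic equation is s² + 9.4s + 7.27·4 = s² + 9.4s + 29.08 = 0.
So ω_n² = 29.08 ⇒ ω_n = 5.393 rad/s, and ζ = 9.4/(2ω_n) = 0.872.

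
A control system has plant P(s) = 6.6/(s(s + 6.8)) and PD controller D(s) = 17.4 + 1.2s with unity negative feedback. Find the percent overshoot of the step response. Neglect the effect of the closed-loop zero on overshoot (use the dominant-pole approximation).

Forward path: (17.4 + 1.2s)·6.6/(s(s+6.8)). The closed-loop characteristic equation is s² + (6.8 + 6.6·1.2)s + 6.6·17.4 = 0.
That is s² + 14.72s + 114.8 = 0, so ω_n = 10.72 rad/s and ζ = 14.72/(2·10.72) = 0.6868.
%OS = 100·exp(−πζ/√(1−ζ²)) = 5.14%.

5.14%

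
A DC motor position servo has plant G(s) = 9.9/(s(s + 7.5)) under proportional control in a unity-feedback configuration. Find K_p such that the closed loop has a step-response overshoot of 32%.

K_p = 12.2

From %OS = 100·exp(−πζ/√(1−ζ²)) = 32%, ζ = −ln(0.32)/√(π²+ln²(0.32)) = 0.341.
Characteristic equation s² + 7.5s + 9.9K_p = 0 gives ζ = 7.5/(2√(9.9K_p)).
Setting ζ = 0.341: √(9.9K_p) = 7.5/(2·0.341) = 11, so K_p = 121/9.9 = 12.2.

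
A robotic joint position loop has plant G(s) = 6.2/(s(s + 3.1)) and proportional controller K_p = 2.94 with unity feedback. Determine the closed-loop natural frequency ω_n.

1 + K_p·G(s) = 0 gives s² + 3.1s + 18.23 = 0.
So ω_n² = 18.23 ⇒ ω_n = 4.269 rad/s, and ζ = 3.1/(2ω_n) = 0.363.

ω_n = 4.27 rad/s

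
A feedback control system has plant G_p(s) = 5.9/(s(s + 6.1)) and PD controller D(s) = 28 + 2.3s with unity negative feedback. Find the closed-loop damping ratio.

ζ = 0.765

Forward path: (28 + 2.3s)·5.9/(s(s+6.1)). The closed-loop characteristic equation is s² + (6.1 + 5.9·2.3)s + 5.9·28 = 0.
That is s² + 19.67s + 165.2 = 0, so ω_n = 12.85 rad/s and ζ = 19.67/(2·12.85) = 0.7652.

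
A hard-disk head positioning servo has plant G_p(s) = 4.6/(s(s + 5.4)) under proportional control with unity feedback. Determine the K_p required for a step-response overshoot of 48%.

From %OS = 100·exp(−πζ/√(1−ζ²)) = 48%, ζ = −ln(0.48)/√(π²+ln²(0.48)) = 0.2275.
Characteristic equation s² + 5.4s + 4.6K_p = 0 gives ζ = 5.4/(2√(4.6K_p)).
Setting ζ = 0.2275: √(4.6K_p) = 5.4/(2·0.2275) = 11.87, so K_p = 140.8/4.6 = 30.6.

K_p = 30.6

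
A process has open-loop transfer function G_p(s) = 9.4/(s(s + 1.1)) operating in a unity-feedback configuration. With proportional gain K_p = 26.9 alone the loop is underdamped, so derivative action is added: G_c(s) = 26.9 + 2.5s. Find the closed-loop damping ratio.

Forward path: (26.9 + 2.5s)·9.4/(s(s+1.1)). The closed-loop characteristic equation is s² + (1.1 + 9.4·2.5)s + 9.4·26.9 = 0.
That is s² + 24.6s + 252.9 = 0, so ω_n = 15.9 rad/s and ζ = 24.6/(2·15.9) = 0.7735.

ζ = 0.774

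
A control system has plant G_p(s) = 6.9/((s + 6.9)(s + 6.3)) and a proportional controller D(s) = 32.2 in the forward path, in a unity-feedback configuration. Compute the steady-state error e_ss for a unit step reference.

0.164

The loop is type 0. Static position error constant K_pos = D(0)·G_p(0) = 32.2·0.1587 = 5.111.
Steady-state error to a unit step: e_ss = 1/(1+K_pos) = 1/6.111 = 0.164.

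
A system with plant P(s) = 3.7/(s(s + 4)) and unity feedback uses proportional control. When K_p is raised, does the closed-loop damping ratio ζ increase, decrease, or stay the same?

ζ = 4/(2√(3.7K_p)); increasing K_p raises the denominator, so ζ falls.

decrease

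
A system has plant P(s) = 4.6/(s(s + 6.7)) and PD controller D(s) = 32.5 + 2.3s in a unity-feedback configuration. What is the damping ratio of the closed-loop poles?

ζ = 0.707

Forward path: (32.5 + 2.3s)·4.6/(s(s+6.7)). The closed-loop characteristic equation is s² + (6.7 + 4.6·2.3)s + 4.6·32.5 = 0.
That is s² + 17.28s + 149.5 = 0, so ω_n = 12.23 rad/s and ζ = 17.28/(2·12.23) = 0.7066.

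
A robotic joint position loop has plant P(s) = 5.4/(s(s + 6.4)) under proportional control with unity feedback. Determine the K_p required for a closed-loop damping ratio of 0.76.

Closed-loop characteristic equation: s² + 6.4s + K_p·5.4 = 0.
So ω_n = √(5.4K_p) and 2ζω_n = 6.4, giving ζ = 6.4/(2√(5.4K_p)).
Setting ζ = 0.76: √(5.4K_p) = 6.4/(2·0.76) = 4.211, so K_p = 17.73/5.4 = 3.28.

K_p = 3.28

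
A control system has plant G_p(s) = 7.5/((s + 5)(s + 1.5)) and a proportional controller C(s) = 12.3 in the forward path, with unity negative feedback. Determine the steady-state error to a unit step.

0.0752

The loop is type 0. Static position error constant K_pos = C(0)·G_p(0) = 12.3·1 = 12.3.
Steady-state error to a unit step: e_ss = 1/(1+K_pos) = 1/13.3 = 0.0752.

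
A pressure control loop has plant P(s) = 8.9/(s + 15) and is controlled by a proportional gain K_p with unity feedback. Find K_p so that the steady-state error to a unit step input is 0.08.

K_p = 19.4

The loop is type 0, so e_ss(step) = 1/(1 + K_pos) with K_pos = K_p·P(0).
P(0) = 0.5933. Require 1/(1 + K_p·0.5933) = 0.08, so 1 + 0.5933·K_p = 12.5.
K_p = (12.5 − 1)/0.5933 = 19.4.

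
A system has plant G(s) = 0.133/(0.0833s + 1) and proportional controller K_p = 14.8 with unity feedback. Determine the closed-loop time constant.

Closed loop: T(s) = K_p·G/(1+K_p·G) = 1.968/(0.0833s + 1 + 1.968), with pole at s = −(1 + 1.968)/0.0833 = −35.64.
Closed-loop time constant τ = 1/35.64 = 0.0281 s.

τ = 0.0281 s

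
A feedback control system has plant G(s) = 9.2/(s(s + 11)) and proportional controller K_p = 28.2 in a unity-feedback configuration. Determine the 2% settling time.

Closed-loop characteristic equation: s² + 11s + 259.4 = 0, so ω_n = 16.11 rad/s and ζ = 11/(2·16.11) = 0.3415.
2% settling time T_s ≈ 4/(ζω_n) = 4/5.5 = 0.727 s.

T_s ≈ 0.727 s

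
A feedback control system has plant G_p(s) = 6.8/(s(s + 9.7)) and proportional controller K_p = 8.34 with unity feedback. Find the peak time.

T_p = 0.545 s

Closed-loop characteristic equation: s² + 9.7s + 56.71 = 0, so ω_n = 7.531 rad/s and ζ = 9.7/(2·7.531) = 0.644.
Damped frequency ω_d = ω_n√(1−ζ²) = 5.761 rad/s, so peak time T_p = π/ω_d = 0.545 s.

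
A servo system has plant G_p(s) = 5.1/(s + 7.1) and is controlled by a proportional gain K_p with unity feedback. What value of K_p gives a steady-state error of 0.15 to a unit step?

K_p = 7.89

For a type-0 loop with proportional control, e_ss = 1/(1 + K_p·G_p(0)).
G_p(0) = 0.7183. Require 1/(1 + K_p·0.7183) = 0.15, so 1 + 0.7183·K_p = 6.667.
K_p = (6.667 − 1)/0.7183 = 7.89.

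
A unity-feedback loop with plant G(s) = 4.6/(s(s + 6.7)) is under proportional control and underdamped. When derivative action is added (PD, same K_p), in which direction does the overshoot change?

decrease

The derivative term adds K·K_d to the s-coefficient of the characteristic equation, raising 2ζω_n while ω_n is unchanged; ζ increases, so overshoot decreases.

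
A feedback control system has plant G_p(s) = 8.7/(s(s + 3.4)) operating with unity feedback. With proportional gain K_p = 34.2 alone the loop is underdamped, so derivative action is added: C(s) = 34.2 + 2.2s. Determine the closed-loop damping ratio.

Forward path: (34.2 + 2.2s)·8.7/(s(s+3.4)). The closed-loop characteristic equation is s² + (3.4 + 8.7·2.2)s + 8.7·34.2 = 0.
That is s² + 22.54s + 297.5 = 0, so ω_n = 17.25 rad/s and ζ = 22.54/(2·17.25) = 0.6534.

ζ = 0.653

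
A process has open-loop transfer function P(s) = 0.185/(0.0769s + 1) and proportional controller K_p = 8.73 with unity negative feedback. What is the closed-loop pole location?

s = -34.01

Closed loop: T(s) = K_p·P/(1+K_p·P) = 1.615/(0.0769s + 1 + 1.615), with pole at s = −(1 + 1.615)/0.0769 = −34.01.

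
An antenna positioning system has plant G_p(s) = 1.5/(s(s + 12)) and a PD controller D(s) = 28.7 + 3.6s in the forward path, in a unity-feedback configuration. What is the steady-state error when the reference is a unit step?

The open loop D(s)G_p(s) has a pole at the origin (type 1), so the static position error constant is infinite and e_ss = 1/(1+∞) = 0.

0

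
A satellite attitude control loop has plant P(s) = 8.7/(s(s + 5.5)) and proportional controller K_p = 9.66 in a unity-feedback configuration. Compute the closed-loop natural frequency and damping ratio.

ω_n = 9.17 rad/s, ζ = 0.3

The closed-loop denominator is s(s+5.5) + 9.66·8.7 = s² + 5.5s + 84.04.
So ω_n² = 84.04 ⇒ ω_n = 9.167 rad/s, and ζ = 5.5/(2ω_n) = 0.3.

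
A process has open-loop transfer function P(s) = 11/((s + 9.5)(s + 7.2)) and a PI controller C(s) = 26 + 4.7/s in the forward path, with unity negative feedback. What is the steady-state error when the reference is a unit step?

The open loop C(s)P(s) has a pole at the origin (type 1), so the static position error constant is infinite and e_ss = 1/(1+∞) = 0.

0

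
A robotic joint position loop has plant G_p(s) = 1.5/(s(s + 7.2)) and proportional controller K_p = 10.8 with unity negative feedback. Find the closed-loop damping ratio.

ζ = 0.894

With unity feedback the closed-loop characteristic equation is s² + 7.2s + 10.8·1.5 = s² + 7.2s + 16.2 = 0.
So ω_n² = 16.2 ⇒ ω_n = 4.025 rad/s, and ζ = 7.2/(2ω_n) = 0.894.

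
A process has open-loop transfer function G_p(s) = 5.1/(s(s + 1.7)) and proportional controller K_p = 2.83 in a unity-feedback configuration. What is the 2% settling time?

T_s ≈ 4.71 s

Closed-loop characteristic equation: s² + 1.7s + 14.43 = 0, so ω_n = 3.799 rad/s and ζ = 1.7/(2·3.799) = 0.2237.
2% settling time T_s ≈ 4/(ζω_n) = 4/0.85 = 4.71 s.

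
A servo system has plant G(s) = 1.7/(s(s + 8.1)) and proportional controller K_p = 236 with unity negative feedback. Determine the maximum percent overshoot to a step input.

The closed-loop denominator s² + 8.1s + 401.2 gives ω_n = √401.2 = 20.03 and ζ = 8.1/(2ω_n) = 0.2022.
%OS = 100·exp(−πζ/√(1−ζ²)) = 100·exp(−π·0.2022/√0.9591) = 52.3%.

52.3%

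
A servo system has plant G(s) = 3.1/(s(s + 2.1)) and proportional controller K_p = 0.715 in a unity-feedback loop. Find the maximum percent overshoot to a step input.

4.39%

Closed-loop characteristic equation: s² + 2.1s + 2.216 = 0, so ω_n = 1.489 rad/s and ζ = 2.1/(2·1.489) = 0.7053.
%OS = 100·exp(−πζ/√(1−ζ²)) = 100·exp(−π·0.7053/√0.5026) = 4.39%.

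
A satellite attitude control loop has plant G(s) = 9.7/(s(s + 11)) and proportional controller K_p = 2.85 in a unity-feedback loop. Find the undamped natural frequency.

ω_n = 5.26 rad/s

With unity feedback the closed-loop characteristic equation is s² + 11s + 2.85·9.7 = s² + 11s + 27.64 = 0.
So ω_n² = 27.64 ⇒ ω_n = 5.258 rad/s, and ζ = 11/(2ω_n) = 1.05.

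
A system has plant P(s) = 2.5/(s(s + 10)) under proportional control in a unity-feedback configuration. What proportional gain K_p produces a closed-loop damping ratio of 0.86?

K_p = 13.5

Closed-loop characteristic equation: s² + 10s + K_p·2.5 = 0.
So ω_n = √(2.5K_p) and 2ζω_n = 10, giving ζ = 10/(2√(2.5K_p)).
Setting ζ = 0.86: √(2.5K_p) = 10/(2·0.86) = 5.814, so K_p = 33.8/2.5 = 13.5.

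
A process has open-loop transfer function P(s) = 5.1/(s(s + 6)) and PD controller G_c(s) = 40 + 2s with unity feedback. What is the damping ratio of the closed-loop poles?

Forward path: (40 + 2s)·5.1/(s(s+6)). The closed-loop characteristic equation is s² + (6 + 5.1·2)s + 5.1·40 = 0.
That is s² + 16.2s + 204 = 0, so ω_n = 14.28 rad/s and ζ = 16.2/(2·14.28) = 0.5671.

ζ = 0.567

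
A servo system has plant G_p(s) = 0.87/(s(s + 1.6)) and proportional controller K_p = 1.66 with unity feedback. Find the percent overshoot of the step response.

6.07%

From 1 + K_pG_p(s) = 0: s² + 1.6s + 1.444 = 0 ⇒ ω_n = 1.202, ζ = 0.6657.
%OS = 100·exp(−πζ/√(1−ζ²)) = 100·exp(−π·0.6657/√0.5568) = 6.07%.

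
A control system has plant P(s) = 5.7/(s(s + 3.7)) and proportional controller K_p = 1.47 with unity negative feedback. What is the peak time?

From 1 + K_pP(s) = 0: s² + 3.7s + 8.379 = 0 ⇒ ω_n = 2.895, ζ = 0.6391.
Damped frequency ω_d = ω_n√(1−ζ²) = 2.226 rad/s, so peak time T_p = π/ω_d = 1.41 s.

T_p = 1.41 s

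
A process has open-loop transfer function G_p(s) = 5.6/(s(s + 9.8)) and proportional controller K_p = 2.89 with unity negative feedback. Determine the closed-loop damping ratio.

With unity feedback the closed-loop characteristic equation is s² + 9.8s + 2.89·5.6 = s² + 9.8s + 16.18 = 0.
Matching s² + 2ζω_n s + ω_n²: ω_n = √16.18 = 4.023 rad/s and 2ζω_n = 9.8, so ζ = 9.8/(2·4.023) = 1.22.

ζ = 1.22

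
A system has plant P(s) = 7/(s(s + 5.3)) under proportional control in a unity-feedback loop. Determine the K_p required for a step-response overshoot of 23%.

K_p = 5.59

From %OS = 100·exp(−πζ/√(1−ζ²)) = 23%, ζ = −ln(0.23)/√(π²+ln²(0.23)) = 0.4237.
Characteristic equation s² + 5.3s + 7K_p = 0 gives ζ = 5.3/(2√(7K_p)).
Setting ζ = 0.4237: √(7K_p) = 5.3/(2·0.4237) = 6.254, so K_p = 39.11/7 = 5.59.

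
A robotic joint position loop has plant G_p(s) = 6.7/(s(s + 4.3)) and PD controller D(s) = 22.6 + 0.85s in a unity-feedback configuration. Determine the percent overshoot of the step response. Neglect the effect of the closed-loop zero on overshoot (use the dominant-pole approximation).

Forward path: (22.6 + 0.85s)·6.7/(s(s+4.3)). The closed-loop characteristic equation is s² + (4.3 + 6.7·0.85)s + 6.7·22.6 = 0.
That is s² + 9.995s + 151.4 = 0, so ω_n = 12.31 rad/s and ζ = 9.995/(2·12.31) = 0.4061.
%OS = 100·exp(−πζ/√(1−ζ²)) = 24.8%.

24.8%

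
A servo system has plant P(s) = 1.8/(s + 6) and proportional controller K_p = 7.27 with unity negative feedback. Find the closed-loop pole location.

Closed-loop transfer function: T(s) = K_p·P(s)/(1 + K_p·P(s)) = 13.09/(s + 6 + 13.09) = 13.09/(s + 19.09).
The closed-loop pole is at s = −19.09.

s = -19.09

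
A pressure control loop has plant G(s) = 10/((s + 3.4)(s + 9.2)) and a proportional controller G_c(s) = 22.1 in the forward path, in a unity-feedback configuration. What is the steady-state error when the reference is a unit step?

0.124

The loop is type 0. Static position error constant K_pos = G_c(0)·G(0) = 22.1·0.3197 = 7.065.
Steady-state error to a unit step: e_ss = 1/(1+K_pos) = 1/8.065 = 0.124.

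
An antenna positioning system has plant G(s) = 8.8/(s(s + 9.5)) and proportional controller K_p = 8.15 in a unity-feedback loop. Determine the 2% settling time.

T_s ≈ 0.842 s

Closed-loop characteristic equation: s² + 9.5s + 71.72 = 0, so ω_n = 8.469 rad/s and ζ = 9.5/(2·8.469) = 0.5609.
2% settling time T_s ≈ 4/(ζω_n) = 4/4.75 = 0.842 s.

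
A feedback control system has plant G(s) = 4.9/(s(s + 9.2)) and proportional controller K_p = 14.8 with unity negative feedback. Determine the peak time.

T_p = 0.438 s

The closed-loop denominator s² + 9.2s + 72.52 gives ω_n = √72.52 = 8.516 and ζ = 9.2/(2ω_n) = 0.5402.
Damped frequency ω_d = ω_n√(1−ζ²) = 7.167 rad/s, so peak time T_p = π/ω_d = 0.438 s.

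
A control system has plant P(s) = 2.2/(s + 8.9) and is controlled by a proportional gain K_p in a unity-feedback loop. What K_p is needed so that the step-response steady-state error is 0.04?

The loop is type 0, so e_ss(step) = 1/(1 + K_pos) with K_pos = K_p·P(0).
P(0) = 0.2472. Require 1/(1 + K_p·0.2472) = 0.04, so 1 + 0.2472·K_p = 25.
K_p = (25 − 1)/0.2472 = 97.1.

K_p = 97.1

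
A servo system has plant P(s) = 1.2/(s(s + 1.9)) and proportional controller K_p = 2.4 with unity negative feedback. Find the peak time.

T_p = 2.23 s

Closed-loop characteristic equation: s² + 1.9s + 2.88 = 0, so ω_n = 1.697 rad/s and ζ = 1.9/(2·1.697) = 0.5598.
Damped frequency ω_d = ω_n√(1−ζ²) = 1.406 rad/s, so peak time T_p = π/ω_d = 2.23 s.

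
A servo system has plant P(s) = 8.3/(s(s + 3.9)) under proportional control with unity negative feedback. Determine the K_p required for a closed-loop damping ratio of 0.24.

Closed-loop characteristic equation: s² + 3.9s + K_p·8.3 = 0.
So ω_n = √(8.3K_p) and 2ζω_n = 3.9, giving ζ = 3.9/(2√(8.3K_p)).
Setting ζ = 0.24: √(8.3K_p) = 3.9/(2·0.24) = 8.125, so K_p = 66.02/8.3 = 7.95.

K_p = 7.95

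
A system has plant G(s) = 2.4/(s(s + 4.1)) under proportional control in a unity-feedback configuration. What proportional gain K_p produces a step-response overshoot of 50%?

From %OS = 100·exp(−πζ/√(1−ζ²)) = 50%, ζ = −ln(0.5)/√(π²+ln²(0.5)) = 0.2155.
Characteristic equation s² + 4.1s + 2.4K_p = 0 gives ζ = 4.1/(2√(2.4K_p)).
Setting ζ = 0.2155: √(2.4K_p) = 4.1/(2·0.2155) = 9.515, so K_p = 90.53/2.4 = 37.7.

K_p = 37.7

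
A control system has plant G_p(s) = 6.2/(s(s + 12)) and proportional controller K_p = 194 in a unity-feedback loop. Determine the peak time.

From 1 + K_pG_p(s) = 0: s² + 12s + 1203 = 0 ⇒ ω_n = 34.68, ζ = 0.173.
Damped frequency ω_d = ω_n√(1−ζ²) = 34.16 rad/s, so peak time T_p = π/ω_d = 0.092 s.

T_p = 0.092 s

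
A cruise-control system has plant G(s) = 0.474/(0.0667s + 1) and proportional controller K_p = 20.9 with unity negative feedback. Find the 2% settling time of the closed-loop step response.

Closed loop: T(s) = K_p·G/(1+K_p·G) = 9.907/(0.0667s + 1 + 9.907), with pole at s = −(1 + 9.907)/0.0667 = −163.5.
τ = 1/163.5 = 0.006116 s, so 2% settling time ≈ 4τ = 0.0245 s.

T_s ≈ 0.0245 s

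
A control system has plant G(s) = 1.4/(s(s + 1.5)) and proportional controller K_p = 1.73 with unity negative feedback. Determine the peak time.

From 1 + K_pG(s) = 0: s² + 1.5s + 2.422 = 0 ⇒ ω_n = 1.556, ζ = 0.4819.
Damped frequency ω_d = ω_n√(1−ζ²) = 1.364 rad/s, so peak time T_p = π/ω_d = 2.3 s.

T_p = 2.3 s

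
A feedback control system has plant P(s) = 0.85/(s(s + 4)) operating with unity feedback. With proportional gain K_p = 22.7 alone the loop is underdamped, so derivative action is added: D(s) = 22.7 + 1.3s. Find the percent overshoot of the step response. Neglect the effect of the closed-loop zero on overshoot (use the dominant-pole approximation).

Forward path: (22.7 + 1.3s)·0.85/(s(s+4)). The closed-loop characteristic equation is s² + (4 + 0.85·1.3)s + 0.85·22.7 = 0.
That is s² + 5.105s + 19.29 = 0, so ω_n = 4.393 rad/s and ζ = 5.105/(2·4.393) = 0.5811.
%OS = 100·exp(−πζ/√(1−ζ²)) = 10.6%.

10.6%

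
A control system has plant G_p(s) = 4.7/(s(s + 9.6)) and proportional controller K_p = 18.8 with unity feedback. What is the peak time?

The closed-loop denominator s² + 9.6s + 88.36 gives ω_n = √88.36 = 9.4 and ζ = 9.6/(2ω_n) = 0.5106.
Damped frequency ω_d = ω_n√(1−ζ²) = 8.082 rad/s, so peak time T_p = π/ω_d = 0.389 s.

T_p = 0.389 s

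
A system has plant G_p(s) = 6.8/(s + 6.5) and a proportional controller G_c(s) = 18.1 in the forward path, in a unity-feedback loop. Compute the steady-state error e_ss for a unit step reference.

The loop is type 0. Static position error constant K_pos = G_c(0)·G_p(0) = 18.1·1.046 = 18.94.
Steady-state error to a unit step: e_ss = 1/(1+K_pos) = 1/19.94 = 0.0502.

0.0502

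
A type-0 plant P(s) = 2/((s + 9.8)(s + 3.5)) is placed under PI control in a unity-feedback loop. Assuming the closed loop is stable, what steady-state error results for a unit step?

0

The PI controller's integrator makes the forward path type 1, so e_ss to a step is zero.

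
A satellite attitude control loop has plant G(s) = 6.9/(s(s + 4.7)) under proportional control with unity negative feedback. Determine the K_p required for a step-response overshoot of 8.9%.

From %OS = 100·exp(−πζ/√(1−ζ²)) = 8.9%, ζ = −ln(0.089)/√(π²+ln²(0.089)) = 0.6101.
Characteristic equation s² + 4.7s + 6.9K_p = 0 gives ζ = 4.7/(2√(6.9K_p)).
Setting ζ = 0.6101: √(6.9K_p) = 4.7/(2·0.6101) = 3.852, so K_p = 14.84/6.9 = 2.15.

K_p = 2.15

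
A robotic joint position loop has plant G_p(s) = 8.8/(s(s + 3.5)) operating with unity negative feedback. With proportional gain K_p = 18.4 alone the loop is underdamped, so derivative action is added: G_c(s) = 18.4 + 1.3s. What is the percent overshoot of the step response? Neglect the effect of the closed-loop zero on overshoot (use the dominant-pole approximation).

Forward path: (18.4 + 1.3s)·8.8/(s(s+3.5)). The closed-loop characteristic equation is s² + (3.5 + 8.8·1.3)s + 8.8·18.4 = 0.
That is s² + 14.94s + 161.9 = 0, so ω_n = 12.72 rad/s and ζ = 14.94/(2·12.72) = 0.587.
%OS = 100·exp(−πζ/√(1−ζ²)) = 10.2%.

10.2%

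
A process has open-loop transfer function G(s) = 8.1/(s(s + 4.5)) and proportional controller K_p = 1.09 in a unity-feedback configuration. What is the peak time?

From 1 + K_pG(s) = 0: s² + 4.5s + 8.829 = 0 ⇒ ω_n = 2.971, ζ = 0.7572.
Damped frequency ω_d = ω_n√(1−ζ²) = 1.941 rad/s, so peak time T_p = π/ω_d = 1.62 s.

T_p = 1.62 s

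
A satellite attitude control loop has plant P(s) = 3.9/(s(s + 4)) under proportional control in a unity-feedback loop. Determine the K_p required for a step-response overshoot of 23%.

K_p = 5.71

From %OS = 100·exp(−πζ/√(1−ζ²)) = 23%, ζ = −ln(0.23)/√(π²+ln²(0.23)) = 0.4237.
Characteristic equation s² + 4s + 3.9K_p = 0 gives ζ = 4/(2√(3.9K_p)).
Setting ζ = 0.4237: √(3.9K_p) = 4/(2·0.4237) = 4.72, so K_p = 22.28/3.9 = 5.71.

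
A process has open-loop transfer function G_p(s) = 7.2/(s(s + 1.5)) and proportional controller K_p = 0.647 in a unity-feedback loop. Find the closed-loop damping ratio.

With unity feedback the closed-loop characteristic equation is s² + 1.5s + 0.647·7.2 = s² + 1.5s + 4.658 = 0.
So ω_n² = 4.658 ⇒ ω_n = 2.158 rad/s, and ζ = 1.5/(2ω_n) = 0.347.

ζ = 0.347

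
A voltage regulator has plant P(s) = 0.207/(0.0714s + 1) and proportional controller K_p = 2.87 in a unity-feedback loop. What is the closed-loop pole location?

Closed loop: T(s) = K_p·P/(1+K_p·P) = 0.5941/(0.0714s + 1 + 0.5941), with pole at s = −(1 + 0.5941)/0.0714 = −22.33.

s = -22.33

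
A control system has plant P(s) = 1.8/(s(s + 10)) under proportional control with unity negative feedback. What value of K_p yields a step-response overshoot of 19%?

From %OS = 100·exp(−πζ/√(1−ζ²)) = 19%, ζ = −ln(0.19)/√(π²+ln²(0.19)) = 0.4673.
Characteristic equation s² + 10s + 1.8K_p = 0 gives ζ = 10/(2√(1.8K_p)).
Setting ζ = 0.4673: √(1.8K_p) = 10/(2·0.4673) = 10.7, so K_p = 114.5/1.8 = 63.6.

K_p = 63.6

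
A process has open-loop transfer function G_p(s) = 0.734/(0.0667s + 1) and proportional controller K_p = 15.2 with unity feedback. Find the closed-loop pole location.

s = -182.3

Closed loop: T(s) = K_p·G_p/(1+K_p·G_p) = 11.16/(0.0667s + 1 + 11.16), with pole at s = −(1 + 11.16)/0.0667 = −182.3.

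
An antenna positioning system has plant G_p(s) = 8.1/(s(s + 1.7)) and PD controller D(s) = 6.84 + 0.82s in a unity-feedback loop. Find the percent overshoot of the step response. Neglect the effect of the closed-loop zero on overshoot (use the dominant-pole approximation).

11.9%

Forward path: (6.84 + 0.82s)·8.1/(s(s+1.7)). The closed-loop characteristic equation is s² + (1.7 + 8.1·0.82)s + 8.1·6.84 = 0.
That is s² + 8.342s + 55.4 = 0, so ω_n = 7.443 rad/s and ζ = 8.342/(2·7.443) = 0.5604.
%OS = 100·exp(−πζ/√(1−ζ²)) = 11.9%.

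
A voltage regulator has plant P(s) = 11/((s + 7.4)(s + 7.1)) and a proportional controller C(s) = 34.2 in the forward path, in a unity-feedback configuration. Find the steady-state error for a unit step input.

The loop is type 0. Static position error constant K_pos = C(0)·P(0) = 34.2·0.2094 = 7.16.
Steady-state error to a unit step: e_ss = 1/(1+K_pos) = 1/8.16 = 0.123.

0.123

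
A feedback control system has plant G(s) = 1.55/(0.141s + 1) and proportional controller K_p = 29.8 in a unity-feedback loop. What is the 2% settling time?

Closed loop: T(s) = K_p·G/(1+K_p·G) = 46.19/(0.141s + 1 + 46.19), with pole at s = −(1 + 46.19)/0.141 = −334.7.
τ = 1/334.7 = 0.002988 s, so 2% settling time ≈ 4τ = 0.012 s.

T_s ≈ 0.012 s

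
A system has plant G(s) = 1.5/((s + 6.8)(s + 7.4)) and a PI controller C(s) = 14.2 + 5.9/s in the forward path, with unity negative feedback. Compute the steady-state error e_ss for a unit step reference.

0

The open loop C(s)G(s) has a pole at the origin (type 1), so the static position error constant is infinite and e_ss = 1/(1+∞) = 0.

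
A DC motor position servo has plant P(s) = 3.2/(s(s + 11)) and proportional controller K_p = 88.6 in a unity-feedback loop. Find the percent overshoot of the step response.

33.8%

The closed-loop denominator s² + 11s + 283.5 gives ω_n = √283.5 = 16.84 and ζ = 11/(2ω_n) = 0.3266.
%OS = 100·exp(−πζ/√(1−ζ²)) = 100·exp(−π·0.3266/√0.8933) = 33.8%.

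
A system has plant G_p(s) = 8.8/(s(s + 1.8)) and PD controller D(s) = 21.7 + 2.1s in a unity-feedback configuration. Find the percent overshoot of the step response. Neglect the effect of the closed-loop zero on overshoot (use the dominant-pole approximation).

3.36%

Forward path: (21.7 + 2.1s)·8.8/(s(s+1.8)). The closed-loop characteristic equation is s² + (1.8 + 8.8·2.1)s + 8.8·21.7 = 0.
That is s² + 20.28s + 191 = 0, so ω_n = 13.82 rad/s and ζ = 20.28/(2·13.82) = 0.7338.
%OS = 100·exp(−πζ/√(1−ζ²)) = 3.36%.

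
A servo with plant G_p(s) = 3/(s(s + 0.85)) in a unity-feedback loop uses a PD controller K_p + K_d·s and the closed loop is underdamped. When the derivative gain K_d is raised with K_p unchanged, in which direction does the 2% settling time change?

decrease

Characteristic equation s² + (0.85 + 3K_d)s + 3K_p = 0: raising K_d increases ζω_n = (0.85+3K_d)/2 while the loop stays underdamped, so T_s ≈ 4/(ζω_n) decreases.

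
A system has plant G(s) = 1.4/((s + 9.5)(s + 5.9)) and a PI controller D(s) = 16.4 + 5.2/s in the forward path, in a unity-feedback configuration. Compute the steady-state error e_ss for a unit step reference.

The open loop D(s)G(s) has a pole at the origin (type 1), so the static position error constant is infinite and e_ss = 1/(1+∞) = 0.

0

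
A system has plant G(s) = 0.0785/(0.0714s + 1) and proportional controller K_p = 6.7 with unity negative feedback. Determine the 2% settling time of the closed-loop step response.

T_s ≈ 0.187 s

Closed loop: T(s) = K_p·G/(1+K_p·G) = 0.526/(0.0714s + 1 + 0.526), with pole at s = −(1 + 0.526)/0.0714 = −21.37.
τ = 1/21.37 = 0.04679 s, so 2% settling time ≈ 4τ = 0.187 s.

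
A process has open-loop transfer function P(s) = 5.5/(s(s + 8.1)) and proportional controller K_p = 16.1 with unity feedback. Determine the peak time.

From 1 + K_pP(s) = 0: s² + 8.1s + 88.55 = 0 ⇒ ω_n = 9.41, ζ = 0.4304.
Damped frequency ω_d = ω_n√(1−ζ²) = 8.494 rad/s, so peak time T_p = π/ω_d = 0.37 s.

T_p = 0.37 s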